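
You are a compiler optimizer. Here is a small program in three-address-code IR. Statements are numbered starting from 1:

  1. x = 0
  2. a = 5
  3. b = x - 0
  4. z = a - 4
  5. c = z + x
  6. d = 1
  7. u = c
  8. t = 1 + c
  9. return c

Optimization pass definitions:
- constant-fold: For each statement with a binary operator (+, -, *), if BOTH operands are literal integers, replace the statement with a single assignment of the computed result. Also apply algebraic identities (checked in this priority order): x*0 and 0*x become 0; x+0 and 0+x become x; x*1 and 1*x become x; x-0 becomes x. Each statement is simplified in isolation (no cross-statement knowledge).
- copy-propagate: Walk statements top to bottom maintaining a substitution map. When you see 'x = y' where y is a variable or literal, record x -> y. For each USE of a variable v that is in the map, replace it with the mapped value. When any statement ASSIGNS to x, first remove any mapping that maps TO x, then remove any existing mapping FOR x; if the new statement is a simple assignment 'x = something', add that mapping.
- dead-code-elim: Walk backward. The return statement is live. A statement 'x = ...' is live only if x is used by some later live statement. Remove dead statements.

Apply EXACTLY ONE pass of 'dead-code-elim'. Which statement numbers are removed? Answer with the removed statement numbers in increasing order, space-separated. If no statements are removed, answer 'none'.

Backward liveness scan:
Stmt 1 'x = 0': KEEP (x is live); live-in = []
Stmt 2 'a = 5': KEEP (a is live); live-in = ['x']
Stmt 3 'b = x - 0': DEAD (b not in live set ['a', 'x'])
Stmt 4 'z = a - 4': KEEP (z is live); live-in = ['a', 'x']
Stmt 5 'c = z + x': KEEP (c is live); live-in = ['x', 'z']
Stmt 6 'd = 1': DEAD (d not in live set ['c'])
Stmt 7 'u = c': DEAD (u not in live set ['c'])
Stmt 8 't = 1 + c': DEAD (t not in live set ['c'])
Stmt 9 'return c': KEEP (return); live-in = ['c']
Removed statement numbers: [3, 6, 7, 8]
Surviving IR:
  x = 0
  a = 5
  z = a - 4
  c = z + x
  return c

Answer: 3 6 7 8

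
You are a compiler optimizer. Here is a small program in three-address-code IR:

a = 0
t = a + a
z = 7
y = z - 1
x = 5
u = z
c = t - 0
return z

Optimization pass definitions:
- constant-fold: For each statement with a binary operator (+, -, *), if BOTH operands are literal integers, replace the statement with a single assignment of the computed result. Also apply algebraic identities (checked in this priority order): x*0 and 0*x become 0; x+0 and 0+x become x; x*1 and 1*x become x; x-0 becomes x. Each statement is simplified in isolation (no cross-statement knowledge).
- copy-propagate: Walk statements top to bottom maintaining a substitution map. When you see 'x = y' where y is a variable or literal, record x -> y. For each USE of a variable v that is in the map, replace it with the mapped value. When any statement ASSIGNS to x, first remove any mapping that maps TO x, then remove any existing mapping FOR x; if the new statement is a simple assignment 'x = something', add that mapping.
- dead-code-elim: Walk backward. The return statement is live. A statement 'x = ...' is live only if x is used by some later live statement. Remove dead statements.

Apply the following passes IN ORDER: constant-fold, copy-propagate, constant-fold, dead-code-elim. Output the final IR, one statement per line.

Answer: return 7

Derivation:
Initial IR:
  a = 0
  t = a + a
  z = 7
  y = z - 1
  x = 5
  u = z
  c = t - 0
  return z
After constant-fold (8 stmts):
  a = 0
  t = a + a
  z = 7
  y = z - 1
  x = 5
  u = z
  c = t
  return z
After copy-propagate (8 stmts):
  a = 0
  t = 0 + 0
  z = 7
  y = 7 - 1
  x = 5
  u = 7
  c = t
  return 7
After constant-fold (8 stmts):
  a = 0
  t = 0
  z = 7
  y = 6
  x = 5
  u = 7
  c = t
  return 7
After dead-code-elim (1 stmts):
  return 7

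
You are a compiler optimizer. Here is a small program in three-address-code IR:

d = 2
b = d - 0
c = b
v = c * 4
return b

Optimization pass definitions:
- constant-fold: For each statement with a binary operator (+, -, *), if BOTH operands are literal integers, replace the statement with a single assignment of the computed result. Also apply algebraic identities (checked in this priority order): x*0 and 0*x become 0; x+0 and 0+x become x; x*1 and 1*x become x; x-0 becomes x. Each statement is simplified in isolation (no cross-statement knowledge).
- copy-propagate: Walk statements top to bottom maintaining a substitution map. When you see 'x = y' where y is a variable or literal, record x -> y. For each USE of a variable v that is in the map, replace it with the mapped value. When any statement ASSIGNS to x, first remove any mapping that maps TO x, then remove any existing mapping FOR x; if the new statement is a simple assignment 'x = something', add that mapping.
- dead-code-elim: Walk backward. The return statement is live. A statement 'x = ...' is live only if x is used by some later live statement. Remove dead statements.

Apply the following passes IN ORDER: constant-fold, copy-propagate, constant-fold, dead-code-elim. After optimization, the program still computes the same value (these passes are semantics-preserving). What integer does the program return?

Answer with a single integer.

Initial IR:
  d = 2
  b = d - 0
  c = b
  v = c * 4
  return b
After constant-fold (5 stmts):
  d = 2
  b = d
  c = b
  v = c * 4
  return b
After copy-propagate (5 stmts):
  d = 2
  b = 2
  c = 2
  v = 2 * 4
  return 2
After constant-fold (5 stmts):
  d = 2
  b = 2
  c = 2
  v = 8
  return 2
After dead-code-elim (1 stmts):
  return 2
Evaluate:
  d = 2  =>  d = 2
  b = d - 0  =>  b = 2
  c = b  =>  c = 2
  v = c * 4  =>  v = 8
  return b = 2

Answer: 2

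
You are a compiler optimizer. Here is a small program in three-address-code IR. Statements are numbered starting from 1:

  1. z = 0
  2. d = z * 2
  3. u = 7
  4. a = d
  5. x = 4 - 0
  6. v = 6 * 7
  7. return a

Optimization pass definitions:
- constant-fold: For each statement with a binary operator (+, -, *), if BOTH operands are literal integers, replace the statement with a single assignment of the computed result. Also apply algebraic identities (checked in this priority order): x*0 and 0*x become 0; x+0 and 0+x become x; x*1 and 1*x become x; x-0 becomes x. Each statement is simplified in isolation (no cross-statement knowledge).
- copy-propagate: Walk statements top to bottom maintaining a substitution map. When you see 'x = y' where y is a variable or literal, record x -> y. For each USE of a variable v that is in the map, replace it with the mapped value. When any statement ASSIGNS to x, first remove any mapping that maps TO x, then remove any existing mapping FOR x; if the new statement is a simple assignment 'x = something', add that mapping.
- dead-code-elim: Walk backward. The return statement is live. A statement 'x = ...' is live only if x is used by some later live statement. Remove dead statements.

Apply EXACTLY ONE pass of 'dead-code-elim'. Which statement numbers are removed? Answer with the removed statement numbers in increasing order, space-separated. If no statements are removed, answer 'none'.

Answer: 3 5 6

Derivation:
Backward liveness scan:
Stmt 1 'z = 0': KEEP (z is live); live-in = []
Stmt 2 'd = z * 2': KEEP (d is live); live-in = ['z']
Stmt 3 'u = 7': DEAD (u not in live set ['d'])
Stmt 4 'a = d': KEEP (a is live); live-in = ['d']
Stmt 5 'x = 4 - 0': DEAD (x not in live set ['a'])
Stmt 6 'v = 6 * 7': DEAD (v not in live set ['a'])
Stmt 7 'return a': KEEP (return); live-in = ['a']
Removed statement numbers: [3, 5, 6]
Surviving IR:
  z = 0
  d = z * 2
  a = d
  return a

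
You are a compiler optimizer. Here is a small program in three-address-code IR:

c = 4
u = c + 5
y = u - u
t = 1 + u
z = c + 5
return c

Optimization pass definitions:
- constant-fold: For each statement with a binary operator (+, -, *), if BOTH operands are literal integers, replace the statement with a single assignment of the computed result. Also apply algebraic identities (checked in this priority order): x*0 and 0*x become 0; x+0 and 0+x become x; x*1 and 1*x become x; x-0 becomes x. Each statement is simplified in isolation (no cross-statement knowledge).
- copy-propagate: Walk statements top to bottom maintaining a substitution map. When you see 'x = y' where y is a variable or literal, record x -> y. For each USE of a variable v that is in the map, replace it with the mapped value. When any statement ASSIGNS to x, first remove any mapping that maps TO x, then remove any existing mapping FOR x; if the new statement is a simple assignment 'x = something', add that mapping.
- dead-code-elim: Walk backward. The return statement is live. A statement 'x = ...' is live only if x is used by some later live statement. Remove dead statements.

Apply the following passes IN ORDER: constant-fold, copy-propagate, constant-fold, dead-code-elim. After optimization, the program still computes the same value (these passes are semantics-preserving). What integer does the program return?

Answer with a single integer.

Answer: 4

Derivation:
Initial IR:
  c = 4
  u = c + 5
  y = u - u
  t = 1 + u
  z = c + 5
  return c
After constant-fold (6 stmts):
  c = 4
  u = c + 5
  y = u - u
  t = 1 + u
  z = c + 5
  return c
After copy-propagate (6 stmts):
  c = 4
  u = 4 + 5
  y = u - u
  t = 1 + u
  z = 4 + 5
  return 4
After constant-fold (6 stmts):
  c = 4
  u = 9
  y = u - u
  t = 1 + u
  z = 9
  return 4
After dead-code-elim (1 stmts):
  return 4
Evaluate:
  c = 4  =>  c = 4
  u = c + 5  =>  u = 9
  y = u - u  =>  y = 0
  t = 1 + u  =>  t = 10
  z = c + 5  =>  z = 9
  return c = 4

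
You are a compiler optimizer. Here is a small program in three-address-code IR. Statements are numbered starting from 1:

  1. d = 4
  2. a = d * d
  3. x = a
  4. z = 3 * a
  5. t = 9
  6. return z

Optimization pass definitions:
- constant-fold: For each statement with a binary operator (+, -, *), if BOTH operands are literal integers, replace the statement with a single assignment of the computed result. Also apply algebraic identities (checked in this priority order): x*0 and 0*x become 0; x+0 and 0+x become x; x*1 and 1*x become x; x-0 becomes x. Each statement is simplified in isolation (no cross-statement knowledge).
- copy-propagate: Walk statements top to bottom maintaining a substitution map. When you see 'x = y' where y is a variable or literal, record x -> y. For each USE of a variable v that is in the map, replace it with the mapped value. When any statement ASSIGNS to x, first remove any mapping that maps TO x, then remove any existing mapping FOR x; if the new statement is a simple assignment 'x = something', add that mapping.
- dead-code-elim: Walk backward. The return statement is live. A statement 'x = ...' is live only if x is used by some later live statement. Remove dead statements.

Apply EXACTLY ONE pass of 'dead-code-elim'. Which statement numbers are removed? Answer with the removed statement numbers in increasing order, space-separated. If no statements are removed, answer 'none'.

Answer: 3 5

Derivation:
Backward liveness scan:
Stmt 1 'd = 4': KEEP (d is live); live-in = []
Stmt 2 'a = d * d': KEEP (a is live); live-in = ['d']
Stmt 3 'x = a': DEAD (x not in live set ['a'])
Stmt 4 'z = 3 * a': KEEP (z is live); live-in = ['a']
Stmt 5 't = 9': DEAD (t not in live set ['z'])
Stmt 6 'return z': KEEP (return); live-in = ['z']
Removed statement numbers: [3, 5]
Surviving IR:
  d = 4
  a = d * d
  z = 3 * a
  return z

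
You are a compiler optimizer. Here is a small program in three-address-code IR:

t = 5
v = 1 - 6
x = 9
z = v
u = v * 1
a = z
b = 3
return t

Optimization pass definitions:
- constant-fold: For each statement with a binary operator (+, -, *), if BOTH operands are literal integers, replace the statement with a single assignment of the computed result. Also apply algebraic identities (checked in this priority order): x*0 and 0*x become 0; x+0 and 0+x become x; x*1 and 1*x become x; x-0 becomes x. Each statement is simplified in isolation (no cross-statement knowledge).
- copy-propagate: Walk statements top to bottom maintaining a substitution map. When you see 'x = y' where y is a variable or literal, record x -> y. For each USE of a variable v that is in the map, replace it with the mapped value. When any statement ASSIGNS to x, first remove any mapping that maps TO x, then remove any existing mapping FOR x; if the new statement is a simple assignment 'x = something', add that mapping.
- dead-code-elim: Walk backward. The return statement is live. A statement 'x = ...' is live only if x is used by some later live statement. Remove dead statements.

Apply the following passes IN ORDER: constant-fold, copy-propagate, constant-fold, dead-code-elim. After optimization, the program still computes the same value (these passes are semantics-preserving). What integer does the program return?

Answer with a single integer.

Initial IR:
  t = 5
  v = 1 - 6
  x = 9
  z = v
  u = v * 1
  a = z
  b = 3
  return t
After constant-fold (8 stmts):
  t = 5
  v = -5
  x = 9
  z = v
  u = v
  a = z
  b = 3
  return t
After copy-propagate (8 stmts):
  t = 5
  v = -5
  x = 9
  z = -5
  u = -5
  a = -5
  b = 3
  return 5
After constant-fold (8 stmts):
  t = 5
  v = -5
  x = 9
  z = -5
  u = -5
  a = -5
  b = 3
  return 5
After dead-code-elim (1 stmts):
  return 5
Evaluate:
  t = 5  =>  t = 5
  v = 1 - 6  =>  v = -5
  x = 9  =>  x = 9
  z = v  =>  z = -5
  u = v * 1  =>  u = -5
  a = z  =>  a = -5
  b = 3  =>  b = 3
  return t = 5

Answer: 5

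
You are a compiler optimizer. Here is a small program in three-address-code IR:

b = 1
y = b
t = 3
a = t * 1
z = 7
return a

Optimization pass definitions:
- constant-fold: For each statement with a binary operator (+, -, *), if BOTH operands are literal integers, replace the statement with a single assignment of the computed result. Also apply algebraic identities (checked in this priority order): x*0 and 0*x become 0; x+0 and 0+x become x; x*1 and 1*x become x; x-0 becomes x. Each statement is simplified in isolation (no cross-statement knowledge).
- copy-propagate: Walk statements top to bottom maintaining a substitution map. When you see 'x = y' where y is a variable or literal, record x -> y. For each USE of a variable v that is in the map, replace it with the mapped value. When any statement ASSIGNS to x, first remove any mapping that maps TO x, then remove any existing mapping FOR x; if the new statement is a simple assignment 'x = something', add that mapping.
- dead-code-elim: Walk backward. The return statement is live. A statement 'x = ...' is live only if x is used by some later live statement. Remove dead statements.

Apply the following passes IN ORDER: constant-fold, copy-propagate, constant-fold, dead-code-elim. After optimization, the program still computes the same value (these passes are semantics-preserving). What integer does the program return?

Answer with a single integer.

Initial IR:
  b = 1
  y = b
  t = 3
  a = t * 1
  z = 7
  return a
After constant-fold (6 stmts):
  b = 1
  y = b
  t = 3
  a = t
  z = 7
  return a
After copy-propagate (6 stmts):
  b = 1
  y = 1
  t = 3
  a = 3
  z = 7
  return 3
After constant-fold (6 stmts):
  b = 1
  y = 1
  t = 3
  a = 3
  z = 7
  return 3
After dead-code-elim (1 stmts):
  return 3
Evaluate:
  b = 1  =>  b = 1
  y = b  =>  y = 1
  t = 3  =>  t = 3
  a = t * 1  =>  a = 3
  z = 7  =>  z = 7
  return a = 3

Answer: 3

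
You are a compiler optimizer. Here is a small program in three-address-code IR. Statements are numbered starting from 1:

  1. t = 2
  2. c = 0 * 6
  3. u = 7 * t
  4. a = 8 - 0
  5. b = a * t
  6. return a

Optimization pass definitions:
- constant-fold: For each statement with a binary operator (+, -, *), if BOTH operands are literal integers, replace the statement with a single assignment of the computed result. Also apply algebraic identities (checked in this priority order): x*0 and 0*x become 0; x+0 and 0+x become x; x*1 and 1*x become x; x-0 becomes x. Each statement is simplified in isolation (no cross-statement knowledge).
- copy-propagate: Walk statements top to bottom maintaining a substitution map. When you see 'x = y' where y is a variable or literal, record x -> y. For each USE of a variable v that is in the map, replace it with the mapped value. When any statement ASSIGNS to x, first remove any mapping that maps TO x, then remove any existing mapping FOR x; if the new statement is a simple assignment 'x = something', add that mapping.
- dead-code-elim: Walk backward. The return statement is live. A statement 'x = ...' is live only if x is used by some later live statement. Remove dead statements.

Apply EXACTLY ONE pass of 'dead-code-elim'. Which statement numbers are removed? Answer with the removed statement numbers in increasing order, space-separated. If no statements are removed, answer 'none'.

Backward liveness scan:
Stmt 1 't = 2': DEAD (t not in live set [])
Stmt 2 'c = 0 * 6': DEAD (c not in live set [])
Stmt 3 'u = 7 * t': DEAD (u not in live set [])
Stmt 4 'a = 8 - 0': KEEP (a is live); live-in = []
Stmt 5 'b = a * t': DEAD (b not in live set ['a'])
Stmt 6 'return a': KEEP (return); live-in = ['a']
Removed statement numbers: [1, 2, 3, 5]
Surviving IR:
  a = 8 - 0
  return a

Answer: 1 2 3 5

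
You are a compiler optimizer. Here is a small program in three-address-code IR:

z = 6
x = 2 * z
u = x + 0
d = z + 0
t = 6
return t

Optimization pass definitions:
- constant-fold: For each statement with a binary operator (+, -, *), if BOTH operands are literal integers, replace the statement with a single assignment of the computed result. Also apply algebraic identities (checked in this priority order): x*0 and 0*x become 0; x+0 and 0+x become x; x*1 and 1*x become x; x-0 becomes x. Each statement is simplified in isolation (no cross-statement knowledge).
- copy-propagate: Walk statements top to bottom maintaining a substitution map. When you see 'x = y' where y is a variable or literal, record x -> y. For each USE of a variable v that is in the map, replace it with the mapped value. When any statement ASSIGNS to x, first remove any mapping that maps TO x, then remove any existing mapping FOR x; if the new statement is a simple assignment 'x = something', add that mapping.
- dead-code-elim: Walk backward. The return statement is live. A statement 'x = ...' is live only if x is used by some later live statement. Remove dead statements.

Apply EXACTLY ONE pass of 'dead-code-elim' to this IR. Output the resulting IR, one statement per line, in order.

Answer: t = 6
return t

Derivation:
Applying dead-code-elim statement-by-statement:
  [6] return t  -> KEEP (return); live=['t']
  [5] t = 6  -> KEEP; live=[]
  [4] d = z + 0  -> DEAD (d not live)
  [3] u = x + 0  -> DEAD (u not live)
  [2] x = 2 * z  -> DEAD (x not live)
  [1] z = 6  -> DEAD (z not live)
Result (2 stmts):
  t = 6
  return t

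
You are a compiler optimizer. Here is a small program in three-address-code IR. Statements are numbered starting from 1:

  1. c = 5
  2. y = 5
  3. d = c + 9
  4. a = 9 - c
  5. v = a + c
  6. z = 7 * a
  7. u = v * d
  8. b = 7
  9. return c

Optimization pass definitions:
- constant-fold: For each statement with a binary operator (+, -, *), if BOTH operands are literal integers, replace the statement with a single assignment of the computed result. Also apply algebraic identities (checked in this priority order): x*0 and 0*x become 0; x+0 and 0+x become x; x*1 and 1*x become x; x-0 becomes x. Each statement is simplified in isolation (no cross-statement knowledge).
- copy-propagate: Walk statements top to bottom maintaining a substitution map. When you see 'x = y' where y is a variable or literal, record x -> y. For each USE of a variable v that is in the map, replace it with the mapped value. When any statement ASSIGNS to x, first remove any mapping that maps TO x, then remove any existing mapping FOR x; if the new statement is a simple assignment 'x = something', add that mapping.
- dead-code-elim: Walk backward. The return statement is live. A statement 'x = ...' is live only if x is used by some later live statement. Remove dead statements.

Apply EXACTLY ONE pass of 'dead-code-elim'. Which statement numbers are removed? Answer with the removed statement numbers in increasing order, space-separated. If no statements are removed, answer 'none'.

Answer: 2 3 4 5 6 7 8

Derivation:
Backward liveness scan:
Stmt 1 'c = 5': KEEP (c is live); live-in = []
Stmt 2 'y = 5': DEAD (y not in live set ['c'])
Stmt 3 'd = c + 9': DEAD (d not in live set ['c'])
Stmt 4 'a = 9 - c': DEAD (a not in live set ['c'])
Stmt 5 'v = a + c': DEAD (v not in live set ['c'])
Stmt 6 'z = 7 * a': DEAD (z not in live set ['c'])
Stmt 7 'u = v * d': DEAD (u not in live set ['c'])
Stmt 8 'b = 7': DEAD (b not in live set ['c'])
Stmt 9 'return c': KEEP (return); live-in = ['c']
Removed statement numbers: [2, 3, 4, 5, 6, 7, 8]
Surviving IR:
  c = 5
  return c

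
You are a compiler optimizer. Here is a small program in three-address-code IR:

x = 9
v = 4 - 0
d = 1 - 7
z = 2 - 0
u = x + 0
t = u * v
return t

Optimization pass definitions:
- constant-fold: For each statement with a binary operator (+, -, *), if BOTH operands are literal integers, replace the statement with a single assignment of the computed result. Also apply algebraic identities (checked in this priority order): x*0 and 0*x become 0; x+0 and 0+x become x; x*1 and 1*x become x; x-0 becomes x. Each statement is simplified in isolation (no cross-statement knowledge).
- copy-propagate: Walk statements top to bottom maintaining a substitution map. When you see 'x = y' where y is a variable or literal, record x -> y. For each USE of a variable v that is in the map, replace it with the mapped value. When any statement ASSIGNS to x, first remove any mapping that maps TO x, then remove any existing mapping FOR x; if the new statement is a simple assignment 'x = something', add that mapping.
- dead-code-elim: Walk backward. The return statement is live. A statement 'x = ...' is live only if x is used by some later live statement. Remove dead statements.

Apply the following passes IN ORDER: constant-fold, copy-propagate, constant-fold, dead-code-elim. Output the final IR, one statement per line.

Initial IR:
  x = 9
  v = 4 - 0
  d = 1 - 7
  z = 2 - 0
  u = x + 0
  t = u * v
  return t
After constant-fold (7 stmts):
  x = 9
  v = 4
  d = -6
  z = 2
  u = x
  t = u * v
  return t
After copy-propagate (7 stmts):
  x = 9
  v = 4
  d = -6
  z = 2
  u = 9
  t = 9 * 4
  return t
After constant-fold (7 stmts):
  x = 9
  v = 4
  d = -6
  z = 2
  u = 9
  t = 36
  return t
After dead-code-elim (2 stmts):
  t = 36
  return t

Answer: t = 36
return t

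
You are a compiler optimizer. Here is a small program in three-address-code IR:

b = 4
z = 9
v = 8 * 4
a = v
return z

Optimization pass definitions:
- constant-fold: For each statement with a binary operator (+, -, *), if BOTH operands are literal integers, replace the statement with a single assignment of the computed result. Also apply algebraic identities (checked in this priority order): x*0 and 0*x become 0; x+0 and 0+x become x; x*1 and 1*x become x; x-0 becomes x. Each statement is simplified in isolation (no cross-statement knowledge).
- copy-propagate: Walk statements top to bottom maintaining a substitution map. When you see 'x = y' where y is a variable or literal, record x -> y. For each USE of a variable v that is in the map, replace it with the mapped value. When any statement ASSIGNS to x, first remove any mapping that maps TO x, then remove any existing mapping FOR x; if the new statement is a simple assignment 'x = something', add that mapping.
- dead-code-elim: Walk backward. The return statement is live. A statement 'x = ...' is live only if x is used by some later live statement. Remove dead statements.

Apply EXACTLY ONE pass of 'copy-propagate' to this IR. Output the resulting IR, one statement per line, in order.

Answer: b = 4
z = 9
v = 8 * 4
a = v
return 9

Derivation:
Applying copy-propagate statement-by-statement:
  [1] b = 4  (unchanged)
  [2] z = 9  (unchanged)
  [3] v = 8 * 4  (unchanged)
  [4] a = v  (unchanged)
  [5] return z  -> return 9
Result (5 stmts):
  b = 4
  z = 9
  v = 8 * 4
  a = v
  return 9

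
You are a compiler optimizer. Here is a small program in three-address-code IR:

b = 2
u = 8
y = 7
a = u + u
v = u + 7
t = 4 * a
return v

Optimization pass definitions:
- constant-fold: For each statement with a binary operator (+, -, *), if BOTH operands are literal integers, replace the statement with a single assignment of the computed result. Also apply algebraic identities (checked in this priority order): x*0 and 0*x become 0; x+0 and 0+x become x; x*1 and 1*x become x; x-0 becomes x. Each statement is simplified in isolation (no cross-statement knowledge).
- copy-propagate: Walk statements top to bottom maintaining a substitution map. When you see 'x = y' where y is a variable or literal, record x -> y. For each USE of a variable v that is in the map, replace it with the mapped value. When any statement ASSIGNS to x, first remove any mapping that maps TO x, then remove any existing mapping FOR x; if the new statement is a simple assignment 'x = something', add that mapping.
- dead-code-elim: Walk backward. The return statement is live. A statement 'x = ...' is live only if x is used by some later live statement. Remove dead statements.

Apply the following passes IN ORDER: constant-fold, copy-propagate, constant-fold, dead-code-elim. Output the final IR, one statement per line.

Answer: v = 15
return v

Derivation:
Initial IR:
  b = 2
  u = 8
  y = 7
  a = u + u
  v = u + 7
  t = 4 * a
  return v
After constant-fold (7 stmts):
  b = 2
  u = 8
  y = 7
  a = u + u
  v = u + 7
  t = 4 * a
  return v
After copy-propagate (7 stmts):
  b = 2
  u = 8
  y = 7
  a = 8 + 8
  v = 8 + 7
  t = 4 * a
  return v
After constant-fold (7 stmts):
  b = 2
  u = 8
  y = 7
  a = 16
  v = 15
  t = 4 * a
  return v
After dead-code-elim (2 stmts):
  v = 15
  return v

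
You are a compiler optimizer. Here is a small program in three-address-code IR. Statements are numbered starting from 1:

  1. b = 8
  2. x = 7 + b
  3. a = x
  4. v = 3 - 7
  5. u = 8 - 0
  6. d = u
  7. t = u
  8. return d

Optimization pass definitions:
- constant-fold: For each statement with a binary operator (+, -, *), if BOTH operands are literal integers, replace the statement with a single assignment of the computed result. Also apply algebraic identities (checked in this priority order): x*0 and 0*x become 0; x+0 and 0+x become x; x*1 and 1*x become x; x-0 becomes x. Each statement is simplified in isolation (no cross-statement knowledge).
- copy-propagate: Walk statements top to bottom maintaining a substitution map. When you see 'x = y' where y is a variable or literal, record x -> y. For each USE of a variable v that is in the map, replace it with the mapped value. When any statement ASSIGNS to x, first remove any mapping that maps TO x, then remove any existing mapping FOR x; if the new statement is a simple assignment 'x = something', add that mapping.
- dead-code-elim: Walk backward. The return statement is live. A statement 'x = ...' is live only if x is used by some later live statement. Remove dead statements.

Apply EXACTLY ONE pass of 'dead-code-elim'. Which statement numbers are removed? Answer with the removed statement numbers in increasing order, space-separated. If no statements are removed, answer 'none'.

Answer: 1 2 3 4 7

Derivation:
Backward liveness scan:
Stmt 1 'b = 8': DEAD (b not in live set [])
Stmt 2 'x = 7 + b': DEAD (x not in live set [])
Stmt 3 'a = x': DEAD (a not in live set [])
Stmt 4 'v = 3 - 7': DEAD (v not in live set [])
Stmt 5 'u = 8 - 0': KEEP (u is live); live-in = []
Stmt 6 'd = u': KEEP (d is live); live-in = ['u']
Stmt 7 't = u': DEAD (t not in live set ['d'])
Stmt 8 'return d': KEEP (return); live-in = ['d']
Removed statement numbers: [1, 2, 3, 4, 7]
Surviving IR:
  u = 8 - 0
  d = u
  return d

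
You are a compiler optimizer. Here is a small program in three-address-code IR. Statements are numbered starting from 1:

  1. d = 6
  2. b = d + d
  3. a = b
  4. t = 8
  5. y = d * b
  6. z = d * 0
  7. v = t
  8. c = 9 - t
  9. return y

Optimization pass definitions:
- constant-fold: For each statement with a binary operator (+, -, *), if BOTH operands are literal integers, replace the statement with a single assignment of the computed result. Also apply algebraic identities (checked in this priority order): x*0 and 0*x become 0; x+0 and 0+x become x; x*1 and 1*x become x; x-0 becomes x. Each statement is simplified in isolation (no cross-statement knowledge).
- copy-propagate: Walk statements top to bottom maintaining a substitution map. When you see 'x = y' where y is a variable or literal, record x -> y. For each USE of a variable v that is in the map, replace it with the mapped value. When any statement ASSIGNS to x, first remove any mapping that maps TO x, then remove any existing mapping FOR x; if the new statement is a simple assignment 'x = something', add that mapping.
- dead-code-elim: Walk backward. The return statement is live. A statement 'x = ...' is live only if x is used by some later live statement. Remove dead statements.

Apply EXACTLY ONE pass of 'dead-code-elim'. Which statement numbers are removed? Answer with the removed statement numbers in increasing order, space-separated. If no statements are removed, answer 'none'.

Backward liveness scan:
Stmt 1 'd = 6': KEEP (d is live); live-in = []
Stmt 2 'b = d + d': KEEP (b is live); live-in = ['d']
Stmt 3 'a = b': DEAD (a not in live set ['b', 'd'])
Stmt 4 't = 8': DEAD (t not in live set ['b', 'd'])
Stmt 5 'y = d * b': KEEP (y is live); live-in = ['b', 'd']
Stmt 6 'z = d * 0': DEAD (z not in live set ['y'])
Stmt 7 'v = t': DEAD (v not in live set ['y'])
Stmt 8 'c = 9 - t': DEAD (c not in live set ['y'])
Stmt 9 'return y': KEEP (return); live-in = ['y']
Removed statement numbers: [3, 4, 6, 7, 8]
Surviving IR:
  d = 6
  b = d + d
  y = d * b
  return y

Answer: 3 4 6 7 8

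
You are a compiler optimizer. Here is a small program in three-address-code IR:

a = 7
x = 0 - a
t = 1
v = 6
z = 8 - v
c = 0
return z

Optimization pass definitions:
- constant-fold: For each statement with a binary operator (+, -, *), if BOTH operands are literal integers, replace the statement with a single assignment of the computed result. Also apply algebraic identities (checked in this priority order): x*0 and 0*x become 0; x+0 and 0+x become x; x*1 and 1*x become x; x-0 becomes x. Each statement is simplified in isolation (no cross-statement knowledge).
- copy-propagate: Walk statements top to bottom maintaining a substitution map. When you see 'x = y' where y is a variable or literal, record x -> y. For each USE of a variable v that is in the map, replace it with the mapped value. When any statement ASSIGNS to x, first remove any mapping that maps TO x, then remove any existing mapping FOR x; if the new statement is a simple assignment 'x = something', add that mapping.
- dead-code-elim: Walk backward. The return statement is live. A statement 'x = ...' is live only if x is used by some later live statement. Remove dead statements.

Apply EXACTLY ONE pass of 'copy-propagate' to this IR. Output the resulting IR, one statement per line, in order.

Answer: a = 7
x = 0 - 7
t = 1
v = 6
z = 8 - 6
c = 0
return z

Derivation:
Applying copy-propagate statement-by-statement:
  [1] a = 7  (unchanged)
  [2] x = 0 - a  -> x = 0 - 7
  [3] t = 1  (unchanged)
  [4] v = 6  (unchanged)
  [5] z = 8 - v  -> z = 8 - 6
  [6] c = 0  (unchanged)
  [7] return z  (unchanged)
Result (7 stmts):
  a = 7
  x = 0 - 7
  t = 1
  v = 6
  z = 8 - 6
  c = 0
  return z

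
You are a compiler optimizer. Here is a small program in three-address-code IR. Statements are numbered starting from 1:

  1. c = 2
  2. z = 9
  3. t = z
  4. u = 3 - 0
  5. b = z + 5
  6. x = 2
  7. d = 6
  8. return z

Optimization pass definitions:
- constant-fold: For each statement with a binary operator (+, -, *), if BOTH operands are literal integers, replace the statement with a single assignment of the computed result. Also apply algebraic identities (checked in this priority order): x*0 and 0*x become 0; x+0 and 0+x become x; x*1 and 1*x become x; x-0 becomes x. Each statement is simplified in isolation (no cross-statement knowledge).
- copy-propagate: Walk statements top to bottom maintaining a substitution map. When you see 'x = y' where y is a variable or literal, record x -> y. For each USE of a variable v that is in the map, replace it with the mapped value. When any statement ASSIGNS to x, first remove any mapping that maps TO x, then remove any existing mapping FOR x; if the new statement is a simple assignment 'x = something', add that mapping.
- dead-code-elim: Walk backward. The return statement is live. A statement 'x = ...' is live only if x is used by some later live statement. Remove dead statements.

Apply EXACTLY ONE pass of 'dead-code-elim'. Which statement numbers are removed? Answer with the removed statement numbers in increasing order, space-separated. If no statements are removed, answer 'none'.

Answer: 1 3 4 5 6 7

Derivation:
Backward liveness scan:
Stmt 1 'c = 2': DEAD (c not in live set [])
Stmt 2 'z = 9': KEEP (z is live); live-in = []
Stmt 3 't = z': DEAD (t not in live set ['z'])
Stmt 4 'u = 3 - 0': DEAD (u not in live set ['z'])
Stmt 5 'b = z + 5': DEAD (b not in live set ['z'])
Stmt 6 'x = 2': DEAD (x not in live set ['z'])
Stmt 7 'd = 6': DEAD (d not in live set ['z'])
Stmt 8 'return z': KEEP (return); live-in = ['z']
Removed statement numbers: [1, 3, 4, 5, 6, 7]
Surviving IR:
  z = 9
  return z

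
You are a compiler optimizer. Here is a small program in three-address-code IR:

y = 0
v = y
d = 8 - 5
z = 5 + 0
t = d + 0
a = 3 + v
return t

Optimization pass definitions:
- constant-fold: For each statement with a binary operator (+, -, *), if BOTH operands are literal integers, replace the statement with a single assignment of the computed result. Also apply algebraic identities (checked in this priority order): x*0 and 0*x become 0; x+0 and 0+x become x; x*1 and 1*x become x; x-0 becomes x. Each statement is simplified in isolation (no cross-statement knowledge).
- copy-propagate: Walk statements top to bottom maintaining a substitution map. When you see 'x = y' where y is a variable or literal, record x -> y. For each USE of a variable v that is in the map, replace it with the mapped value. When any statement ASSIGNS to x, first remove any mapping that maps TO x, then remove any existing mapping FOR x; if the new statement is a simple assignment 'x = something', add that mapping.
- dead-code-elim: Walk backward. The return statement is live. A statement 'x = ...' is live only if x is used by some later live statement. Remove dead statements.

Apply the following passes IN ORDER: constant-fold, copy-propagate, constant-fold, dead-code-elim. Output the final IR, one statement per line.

Answer: return 3

Derivation:
Initial IR:
  y = 0
  v = y
  d = 8 - 5
  z = 5 + 0
  t = d + 0
  a = 3 + v
  return t
After constant-fold (7 stmts):
  y = 0
  v = y
  d = 3
  z = 5
  t = d
  a = 3 + v
  return t
After copy-propagate (7 stmts):
  y = 0
  v = 0
  d = 3
  z = 5
  t = 3
  a = 3 + 0
  return 3
After constant-fold (7 stmts):
  y = 0
  v = 0
  d = 3
  z = 5
  t = 3
  a = 3
  return 3
After dead-code-elim (1 stmts):
  return 3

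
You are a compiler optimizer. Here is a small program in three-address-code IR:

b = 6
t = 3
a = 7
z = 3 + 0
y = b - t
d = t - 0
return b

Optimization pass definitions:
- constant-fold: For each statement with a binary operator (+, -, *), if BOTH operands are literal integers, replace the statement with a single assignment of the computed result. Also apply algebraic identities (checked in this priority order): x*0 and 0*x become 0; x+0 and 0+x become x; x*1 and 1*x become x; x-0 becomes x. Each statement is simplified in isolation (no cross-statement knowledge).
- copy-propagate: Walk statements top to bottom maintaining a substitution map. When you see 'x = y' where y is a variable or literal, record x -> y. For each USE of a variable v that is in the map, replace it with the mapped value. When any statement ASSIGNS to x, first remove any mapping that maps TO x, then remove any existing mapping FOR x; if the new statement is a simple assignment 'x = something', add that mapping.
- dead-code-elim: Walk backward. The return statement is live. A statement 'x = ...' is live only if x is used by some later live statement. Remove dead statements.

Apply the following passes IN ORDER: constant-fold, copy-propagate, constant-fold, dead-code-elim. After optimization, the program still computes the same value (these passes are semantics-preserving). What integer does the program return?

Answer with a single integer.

Answer: 6

Derivation:
Initial IR:
  b = 6
  t = 3
  a = 7
  z = 3 + 0
  y = b - t
  d = t - 0
  return b
After constant-fold (7 stmts):
  b = 6
  t = 3
  a = 7
  z = 3
  y = b - t
  d = t
  return b
After copy-propagate (7 stmts):
  b = 6
  t = 3
  a = 7
  z = 3
  y = 6 - 3
  d = 3
  return 6
After constant-fold (7 stmts):
  b = 6
  t = 3
  a = 7
  z = 3
  y = 3
  d = 3
  return 6
After dead-code-elim (1 stmts):
  return 6
Evaluate:
  b = 6  =>  b = 6
  t = 3  =>  t = 3
  a = 7  =>  a = 7
  z = 3 + 0  =>  z = 3
  y = b - t  =>  y = 3
  d = t - 0  =>  d = 3
  return b = 6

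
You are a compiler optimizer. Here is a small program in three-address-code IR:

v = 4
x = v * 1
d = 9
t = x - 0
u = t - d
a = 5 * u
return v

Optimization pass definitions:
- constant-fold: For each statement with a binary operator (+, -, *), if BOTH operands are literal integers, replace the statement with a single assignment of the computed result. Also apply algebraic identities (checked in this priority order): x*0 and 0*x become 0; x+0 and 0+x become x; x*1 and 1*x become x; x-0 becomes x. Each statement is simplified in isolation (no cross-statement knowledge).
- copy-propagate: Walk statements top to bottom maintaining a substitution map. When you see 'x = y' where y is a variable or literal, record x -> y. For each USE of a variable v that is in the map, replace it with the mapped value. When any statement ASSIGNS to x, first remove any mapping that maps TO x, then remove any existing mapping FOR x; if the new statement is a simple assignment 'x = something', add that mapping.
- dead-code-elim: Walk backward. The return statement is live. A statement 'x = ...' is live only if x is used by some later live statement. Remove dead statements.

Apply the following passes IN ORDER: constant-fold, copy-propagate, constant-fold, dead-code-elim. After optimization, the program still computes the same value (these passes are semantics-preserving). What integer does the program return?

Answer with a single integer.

Answer: 4

Derivation:
Initial IR:
  v = 4
  x = v * 1
  d = 9
  t = x - 0
  u = t - d
  a = 5 * u
  return v
After constant-fold (7 stmts):
  v = 4
  x = v
  d = 9
  t = x
  u = t - d
  a = 5 * u
  return v
After copy-propagate (7 stmts):
  v = 4
  x = 4
  d = 9
  t = 4
  u = 4 - 9
  a = 5 * u
  return 4
After constant-fold (7 stmts):
  v = 4
  x = 4
  d = 9
  t = 4
  u = -5
  a = 5 * u
  return 4
After dead-code-elim (1 stmts):
  return 4
Evaluate:
  v = 4  =>  v = 4
  x = v * 1  =>  x = 4
  d = 9  =>  d = 9
  t = x - 0  =>  t = 4
  u = t - d  =>  u = -5
  a = 5 * u  =>  a = -25
  return v = 4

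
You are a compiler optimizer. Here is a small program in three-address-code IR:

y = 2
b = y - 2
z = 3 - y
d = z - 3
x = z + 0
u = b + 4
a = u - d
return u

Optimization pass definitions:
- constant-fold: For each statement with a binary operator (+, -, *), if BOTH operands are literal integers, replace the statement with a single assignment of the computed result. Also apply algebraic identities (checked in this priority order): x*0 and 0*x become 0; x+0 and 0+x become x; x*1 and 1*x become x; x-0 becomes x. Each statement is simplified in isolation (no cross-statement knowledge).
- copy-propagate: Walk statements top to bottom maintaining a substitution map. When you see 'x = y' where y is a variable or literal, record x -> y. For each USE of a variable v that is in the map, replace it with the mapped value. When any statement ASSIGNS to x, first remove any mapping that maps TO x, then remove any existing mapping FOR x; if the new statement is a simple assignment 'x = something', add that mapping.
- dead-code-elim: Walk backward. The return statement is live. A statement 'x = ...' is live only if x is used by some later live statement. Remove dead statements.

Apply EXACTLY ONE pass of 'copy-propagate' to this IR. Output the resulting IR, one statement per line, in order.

Applying copy-propagate statement-by-statement:
  [1] y = 2  (unchanged)
  [2] b = y - 2  -> b = 2 - 2
  [3] z = 3 - y  -> z = 3 - 2
  [4] d = z - 3  (unchanged)
  [5] x = z + 0  (unchanged)
  [6] u = b + 4  (unchanged)
  [7] a = u - d  (unchanged)
  [8] return u  (unchanged)
Result (8 stmts):
  y = 2
  b = 2 - 2
  z = 3 - 2
  d = z - 3
  x = z + 0
  u = b + 4
  a = u - d
  return u

Answer: y = 2
b = 2 - 2
z = 3 - 2
d = z - 3
x = z + 0
u = b + 4
a = u - d
return u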